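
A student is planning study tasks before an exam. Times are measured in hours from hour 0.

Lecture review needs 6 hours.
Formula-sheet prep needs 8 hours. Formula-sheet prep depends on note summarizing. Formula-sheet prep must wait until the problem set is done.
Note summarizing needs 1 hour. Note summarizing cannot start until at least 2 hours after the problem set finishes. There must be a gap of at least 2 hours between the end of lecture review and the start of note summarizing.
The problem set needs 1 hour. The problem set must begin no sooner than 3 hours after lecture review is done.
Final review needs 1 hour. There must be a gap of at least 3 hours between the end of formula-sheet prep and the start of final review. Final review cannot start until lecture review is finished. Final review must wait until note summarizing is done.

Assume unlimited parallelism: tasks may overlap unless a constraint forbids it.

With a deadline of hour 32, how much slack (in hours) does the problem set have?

Lecture review can start immediately at hour 0; it finishes at hour 6.
The problem set waits on lecture review (finishes hour 6, plus 3-hour gap → hour 9), so it starts at hour 9 and finishes at 9 + 1 = hour 10.

Working backward from the deadline:
Nothing follows final review; the deadline of hour 32 is its only limit. It must start by 32 − 1 = hour 31.
Formula-sheet prep has to be done before final review (must start by hour 31, minus 3-hour gap → hour 28). That means finishing by hour 28, i.e. starting by 28 − 8 = hour 20.
Note summarizing feeds formula-sheet prep (must start by hour 20); final review (must start by hour 31). Taking the minimum, note summarizing must finish by hour 20 and start by 20 − 1 = hour 19.
The problem set feeds note summarizing (must start by hour 19, minus 2-hour gap → hour 17); formula-sheet prep (must start by hour 20). Taking the minimum, the problem set must finish by hour 17 and start by 17 − 1 = hour 16.
So the problem set can start as early as hour 9 and as late as hour 16, giving 16 − 9 = 7 hours of slack.

7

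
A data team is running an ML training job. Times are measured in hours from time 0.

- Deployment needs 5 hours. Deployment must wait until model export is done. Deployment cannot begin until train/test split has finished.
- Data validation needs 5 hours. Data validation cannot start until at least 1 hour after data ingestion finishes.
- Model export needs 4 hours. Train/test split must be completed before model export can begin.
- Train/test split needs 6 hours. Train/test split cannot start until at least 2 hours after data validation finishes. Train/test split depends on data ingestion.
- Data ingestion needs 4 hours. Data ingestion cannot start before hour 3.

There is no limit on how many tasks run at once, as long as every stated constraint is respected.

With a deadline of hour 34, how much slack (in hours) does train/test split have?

4

After its own release at hour 3, data ingestion can start at hour 3 and finishes at hour 7.
Data validation cannot begin until data ingestion (finishes hour 7, plus 1-hour gap → hour 8). It runs from hour 8 to 8 + 5 = hour 13.
For train/test split: data validation (finishes hour 13, plus 2-hour gap → hour 15); data ingestion (finishes hour 7). Taking the maximum gives a start of hour 15, and it finishes at 15 + 6 = hour 21.

Working backward from the deadline:
Nothing follows deployment; the deadline of hour 34 is its only limit. It must start by 34 − 5 = hour 29.
Model export must finish before deployment (must start by hour 29). With a 4-hour duration, model export must start by 29 − 4 = hour 25.
For train/test split: model export (must start by hour 25); deployment (must start by hour 29). The most restrictive is hour 25; with a 6-hour duration, train/test split must start by hour 19.
So train/test split can start as early as hour 15 and as late as hour 19, giving 19 − 15 = 4 hours of slack.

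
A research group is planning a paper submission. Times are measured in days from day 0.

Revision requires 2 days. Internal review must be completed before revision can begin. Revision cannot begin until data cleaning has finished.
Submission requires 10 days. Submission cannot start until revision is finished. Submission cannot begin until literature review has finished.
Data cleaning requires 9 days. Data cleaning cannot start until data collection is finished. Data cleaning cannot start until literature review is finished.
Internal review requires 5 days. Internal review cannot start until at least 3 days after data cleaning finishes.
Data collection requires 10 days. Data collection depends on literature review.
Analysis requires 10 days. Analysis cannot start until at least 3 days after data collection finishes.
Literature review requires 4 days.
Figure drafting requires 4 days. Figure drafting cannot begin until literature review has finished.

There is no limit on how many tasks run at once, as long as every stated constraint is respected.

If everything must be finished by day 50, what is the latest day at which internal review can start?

33

Submission must finish by day 50; it takes 10 days, so it must start by 50 − 10 = day 40.
Revision has to be done before submission (must start by day 40). That means finishing by day 40, i.e. starting by 40 − 2 = day 38.
Internal review feeds into revision (must start by day 38); so internal review must finish by day 38 and therefore start by day 33.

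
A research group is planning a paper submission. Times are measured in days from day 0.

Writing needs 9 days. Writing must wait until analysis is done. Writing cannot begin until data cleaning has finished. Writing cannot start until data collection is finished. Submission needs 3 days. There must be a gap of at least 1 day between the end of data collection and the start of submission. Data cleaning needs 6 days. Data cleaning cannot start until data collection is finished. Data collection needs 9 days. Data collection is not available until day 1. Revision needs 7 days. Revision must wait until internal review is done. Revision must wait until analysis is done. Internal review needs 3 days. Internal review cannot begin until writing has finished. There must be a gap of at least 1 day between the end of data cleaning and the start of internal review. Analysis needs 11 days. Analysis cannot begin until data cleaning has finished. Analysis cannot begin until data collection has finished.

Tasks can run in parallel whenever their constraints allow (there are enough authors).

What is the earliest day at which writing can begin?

Data collection cannot begin until its own release at day 1. It runs from day 1 to 1 + 9 = day 10.
Data cleaning waits on data collection (finishes day 10), so it starts at day 10 and finishes at 10 + 6 = day 16.
Analysis needs all of data cleaning (finishes day 16); data collection (finishes day 10). That puts its earliest start at day 16; it finishes at 16 + 11 = day 27.
Writing waits on analysis (finishes day 27); data cleaning (finishes day 16); data collection (finishes day 10). The latest of these is day 27, which is the earliest writing can start.

27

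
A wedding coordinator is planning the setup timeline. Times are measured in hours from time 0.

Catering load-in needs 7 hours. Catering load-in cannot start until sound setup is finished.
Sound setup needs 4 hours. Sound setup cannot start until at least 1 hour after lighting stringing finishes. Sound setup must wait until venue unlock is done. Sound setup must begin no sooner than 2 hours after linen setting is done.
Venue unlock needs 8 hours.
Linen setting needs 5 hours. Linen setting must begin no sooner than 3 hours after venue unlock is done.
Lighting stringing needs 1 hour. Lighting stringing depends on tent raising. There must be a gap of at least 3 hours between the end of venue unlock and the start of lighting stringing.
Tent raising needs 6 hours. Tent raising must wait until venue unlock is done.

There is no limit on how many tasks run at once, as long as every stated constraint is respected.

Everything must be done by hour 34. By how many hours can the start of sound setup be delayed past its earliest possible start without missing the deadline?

5

Venue unlock has no prerequisites, so it starts at hour 0 and finishes at hour 8.
After venue unlock (finishes hour 8, plus 3-hour gap → hour 11), linen setting can start at hour 11 and finishes at hour 16.
Tent raising waits on venue unlock (finishes hour 8), so it starts at hour 8 and finishes at 8 + 6 = hour 14.
Lighting stringing cannot start until tent raising (finishes hour 14); venue unlock (finishes hour 8, plus 3-hour gap → hour 11). The controlling bound is hour 14, so lighting stringing finishes at 14 + 1 = hour 15.
Sound setup has to wait for lighting stringing (finishes hour 15, plus 1-hour gap → hour 16); venue unlock (finishes hour 8); linen setting (finishes hour 16, plus 2-hour gap → hour 18). The latest of these is hour 18, so sound setup runs hour 18 to 18 + 4 = hour 22.

Working backward from the deadline:
Catering load-in has no dependents, so it just needs to finish by hour 34. Starting by 34 − 7 = hour 27 achieves that.
Sound setup feeds into catering load-in (must start by hour 27); so sound setup must finish by hour 27 and therefore start by hour 23.
So sound setup can start as early as hour 18 and as late as hour 23, giving 23 − 18 = 5 hours of slack.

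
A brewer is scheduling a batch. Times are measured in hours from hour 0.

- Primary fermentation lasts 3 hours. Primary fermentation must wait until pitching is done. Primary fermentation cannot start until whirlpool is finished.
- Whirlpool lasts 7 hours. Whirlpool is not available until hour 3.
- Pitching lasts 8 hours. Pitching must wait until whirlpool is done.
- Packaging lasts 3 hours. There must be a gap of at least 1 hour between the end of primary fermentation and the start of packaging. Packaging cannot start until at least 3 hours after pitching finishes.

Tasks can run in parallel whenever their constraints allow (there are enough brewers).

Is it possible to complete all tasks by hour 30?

Yes

Whirlpool cannot begin until its own release at hour 3. It runs from hour 3 to 3 + 7 = hour 10.
Pitching waits on whirlpool (finishes hour 10), so it starts at hour 10 and finishes at 10 + 8 = hour 18.
Primary fermentation needs all of pitching (finishes hour 18); whirlpool (finishes hour 10). That puts its earliest start at hour 18; it finishes at 18 + 3 = hour 21.
Packaging cannot start until primary fermentation (finishes hour 21, plus 1-hour gap → hour 22); pitching (finishes hour 18, plus 3-hour gap → hour 21). The controlling bound is hour 22, so packaging finishes at 22 + 3 = hour 25.
Every task is finished by hour 25, which is no later than the deadline of 30, so the schedule is feasible.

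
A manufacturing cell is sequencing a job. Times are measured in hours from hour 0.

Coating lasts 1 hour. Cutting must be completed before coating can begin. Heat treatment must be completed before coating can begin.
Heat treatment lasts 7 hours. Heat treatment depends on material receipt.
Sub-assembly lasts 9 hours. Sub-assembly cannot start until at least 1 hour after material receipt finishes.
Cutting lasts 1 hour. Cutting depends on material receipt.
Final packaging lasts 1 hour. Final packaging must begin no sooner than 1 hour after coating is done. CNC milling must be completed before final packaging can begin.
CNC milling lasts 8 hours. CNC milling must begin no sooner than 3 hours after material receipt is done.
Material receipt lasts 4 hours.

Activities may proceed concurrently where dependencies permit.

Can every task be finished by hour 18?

Material receipt can start immediately at hour 0; it finishes at hour 4.
Sub-assembly waits on material receipt (finishes hour 4, plus 1-hour gap → hour 5), so it starts at hour 5 and finishes at 5 + 9 = hour 14.
Heat treatment waits on material receipt (finishes hour 4), so it starts at hour 4 and finishes at 4 + 7 = hour 11.
CNC milling waits on material receipt (finishes hour 4, plus 3-hour gap → hour 7), so it starts at hour 7 and finishes at 7 + 8 = hour 15.
After material receipt (finishes hour 4), cutting can start at hour 4 and finishes at hour 5.
Coating needs all of cutting (finishes hour 5); heat treatment (finishes hour 11). That puts its earliest start at hour 11; it finishes at 11 + 1 = hour 12.
Final packaging has to wait for coating (finishes hour 12, plus 1-hour gap → hour 13); CNC milling (finishes hour 15). The latest of these is hour 15, so final packaging runs hour 15 to 15 + 1 = hour 16.
Every task is finished by hour 16, which is no later than the deadline of 18, so the schedule is feasible.

Yes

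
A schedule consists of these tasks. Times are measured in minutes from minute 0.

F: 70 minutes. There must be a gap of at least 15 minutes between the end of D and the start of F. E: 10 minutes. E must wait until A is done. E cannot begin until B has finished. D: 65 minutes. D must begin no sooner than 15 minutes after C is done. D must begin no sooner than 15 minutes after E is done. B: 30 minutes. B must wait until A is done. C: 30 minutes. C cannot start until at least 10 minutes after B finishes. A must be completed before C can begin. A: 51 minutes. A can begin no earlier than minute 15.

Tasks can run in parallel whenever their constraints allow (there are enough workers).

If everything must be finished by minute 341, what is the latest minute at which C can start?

To finish by minute 341, F (duration 70) must start no later than minute 271.
D feeds into F (must start by minute 271, minus 15-minute gap → minute 256); so D must finish by minute 256 and therefore start by minute 191.
Since D (must start by minute 191, minus 15-minute gap → minute 176) depends on it, C must finish by minute 176. Backing off its 30-minute duration gives a latest start of minute 146.

146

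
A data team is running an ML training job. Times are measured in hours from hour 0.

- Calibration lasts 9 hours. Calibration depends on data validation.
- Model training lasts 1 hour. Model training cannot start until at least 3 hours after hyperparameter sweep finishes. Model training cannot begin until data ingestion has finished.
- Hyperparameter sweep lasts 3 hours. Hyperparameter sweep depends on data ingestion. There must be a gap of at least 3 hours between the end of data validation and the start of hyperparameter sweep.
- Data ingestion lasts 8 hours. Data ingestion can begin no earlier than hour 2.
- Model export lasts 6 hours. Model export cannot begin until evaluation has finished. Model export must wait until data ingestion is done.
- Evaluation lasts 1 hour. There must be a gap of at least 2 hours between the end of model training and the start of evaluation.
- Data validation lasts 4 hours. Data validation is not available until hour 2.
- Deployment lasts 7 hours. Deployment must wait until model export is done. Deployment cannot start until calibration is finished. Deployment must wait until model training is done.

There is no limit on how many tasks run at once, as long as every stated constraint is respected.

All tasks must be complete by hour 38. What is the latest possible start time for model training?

21

Deployment has no dependents, so it just needs to finish by hour 38. Starting by 38 − 7 = hour 31 achieves that.
Model export must finish before deployment (must start by hour 31). With a 6-hour duration, model export must start by 31 − 6 = hour 25.
Evaluation feeds into model export (must start by hour 25); so evaluation must finish by hour 25 and therefore start by hour 24.
Model training has several dependents: evaluation (must start by hour 24, minus 2-hour gap → hour 22); deployment (must start by hour 31). The earliest of those limits is hour 22, so model training must start by 22 − 1 = hour 21.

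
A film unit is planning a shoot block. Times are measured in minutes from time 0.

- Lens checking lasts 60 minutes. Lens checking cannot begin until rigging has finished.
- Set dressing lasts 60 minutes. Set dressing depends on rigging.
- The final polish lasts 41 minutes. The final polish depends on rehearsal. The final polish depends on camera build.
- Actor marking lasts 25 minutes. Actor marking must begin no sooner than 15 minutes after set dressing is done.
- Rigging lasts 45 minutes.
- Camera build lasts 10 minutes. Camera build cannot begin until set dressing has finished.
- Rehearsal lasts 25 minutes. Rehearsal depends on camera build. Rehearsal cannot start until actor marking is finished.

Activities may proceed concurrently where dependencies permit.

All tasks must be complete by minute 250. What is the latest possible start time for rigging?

To finish by minute 250, the final polish (duration 41) must start no later than minute 209.
Rehearsal has to be done before the final polish (must start by minute 209). That means finishing by minute 209, i.e. starting by 209 − 25 = minute 184.
Camera build feeds rehearsal (must start by minute 184); the final polish (must start by minute 209). Taking the minimum, camera build must finish by minute 184 and start by 184 − 10 = minute 174.
Actor marking has to be done before rehearsal (must start by minute 184). That means finishing by minute 184, i.e. starting by 184 − 25 = minute 159.
Set dressing has several dependents: camera build (must start by minute 174); actor marking (must start by minute 159, minus 15-minute gap → minute 144). The earliest of those limits is minute 144, so set dressing must start by 144 − 60 = minute 84.
Nothing follows lens checking; the deadline of minute 250 is its only limit. It must start by 250 − 60 = minute 190.
Rigging must finish in time for set dressing (must start by minute 84); lens checking (must start by minute 190). The tightest is minute 84, so rigging must start by 84 − 45 = minute 39.

39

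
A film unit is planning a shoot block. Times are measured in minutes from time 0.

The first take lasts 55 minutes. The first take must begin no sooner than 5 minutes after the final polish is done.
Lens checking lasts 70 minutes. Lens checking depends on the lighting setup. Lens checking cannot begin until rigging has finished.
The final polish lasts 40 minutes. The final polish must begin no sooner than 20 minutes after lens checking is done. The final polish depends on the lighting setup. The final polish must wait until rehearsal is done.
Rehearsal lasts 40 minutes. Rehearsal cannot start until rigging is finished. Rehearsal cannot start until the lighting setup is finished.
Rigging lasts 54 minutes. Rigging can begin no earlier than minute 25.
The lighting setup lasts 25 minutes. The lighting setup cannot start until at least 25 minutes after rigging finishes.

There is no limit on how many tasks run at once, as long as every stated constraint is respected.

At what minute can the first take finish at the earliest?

Rigging waits on its own release at minute 25, so it starts at minute 25 and finishes at 25 + 54 = minute 79.
After rigging (finishes minute 79, plus 25-minute gap → minute 104), the lighting setup can start at minute 104 and finishes at minute 129.
For rehearsal: rigging (finishes minute 79); the lighting setup (finishes minute 129). Taking the maximum gives a start of minute 129, and it finishes at 129 + 40 = minute 169.
Lens checking needs all of the lighting setup (finishes minute 129); rigging (finishes minute 79). That puts its earliest start at minute 129; it finishes at 129 + 70 = minute 199.
For the final polish: lens checking (finishes minute 199, plus 20-minute gap → minute 219); the lighting setup (finishes minute 129); rehearsal (finishes minute 169). Taking the maximum gives a start of minute 219, and it finishes at 219 + 40 = minute 259.
The first take waits on the final polish (finishes minute 259, plus 5-minute gap → minute 264), so it starts at minute 264 and finishes at 264 + 55 = minute 319.

319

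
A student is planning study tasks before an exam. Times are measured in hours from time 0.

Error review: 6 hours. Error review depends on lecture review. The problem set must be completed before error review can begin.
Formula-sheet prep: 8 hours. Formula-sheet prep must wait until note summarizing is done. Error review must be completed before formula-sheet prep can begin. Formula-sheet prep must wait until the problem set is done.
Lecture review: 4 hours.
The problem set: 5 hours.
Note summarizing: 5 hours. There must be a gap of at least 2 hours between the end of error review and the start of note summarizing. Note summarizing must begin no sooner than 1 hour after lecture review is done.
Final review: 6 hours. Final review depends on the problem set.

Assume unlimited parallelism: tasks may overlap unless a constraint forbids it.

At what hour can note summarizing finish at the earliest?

18

The problem set has no prerequisites, so it starts at hour 0 and finishes at hour 5.
Nothing blocks lecture review, so it runs from hour 0 to hour 4.
For error review: lecture review (finishes hour 4); the problem set (finishes hour 5). Taking the maximum gives a start of hour 5, and it finishes at 5 + 6 = hour 11.
Note summarizing needs all of error review (finishes hour 11, plus 2-hour gap → hour 13); lecture review (finishes hour 4, plus 1-hour gap → hour 5). That puts its earliest start at hour 13; it finishes at 13 + 5 = hour 18.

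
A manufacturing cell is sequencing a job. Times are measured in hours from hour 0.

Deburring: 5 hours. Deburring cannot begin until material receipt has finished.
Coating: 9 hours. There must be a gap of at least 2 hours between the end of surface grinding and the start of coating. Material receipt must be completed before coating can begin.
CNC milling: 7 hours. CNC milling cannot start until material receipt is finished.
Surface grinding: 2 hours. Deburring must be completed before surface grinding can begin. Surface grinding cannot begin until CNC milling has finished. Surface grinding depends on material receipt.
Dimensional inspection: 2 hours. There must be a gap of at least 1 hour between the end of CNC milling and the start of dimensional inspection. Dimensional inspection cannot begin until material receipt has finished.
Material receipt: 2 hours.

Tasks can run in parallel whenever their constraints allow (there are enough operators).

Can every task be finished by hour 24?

Material receipt has no prerequisites, so it starts at hour 0 and finishes at hour 2.
After material receipt (finishes hour 2), CNC milling can start at hour 2 and finishes at hour 9.
Dimensional inspection cannot start until CNC milling (finishes hour 9, plus 1-hour gap → hour 10); material receipt (finishes hour 2). The controlling bound is hour 10, so dimensional inspection finishes at 10 + 2 = hour 12.
Deburring waits on material receipt (finishes hour 2), so it starts at hour 2 and finishes at 2 + 5 = hour 7.
Surface grinding cannot start until deburring (finishes hour 7); CNC milling (finishes hour 9); material receipt (finishes hour 2). The controlling bound is hour 9, so surface grinding finishes at 9 + 2 = hour 11.
Coating needs all of surface grinding (finishes hour 11, plus 2-hour gap → hour 13); material receipt (finishes hour 2). That puts its earliest start at hour 13; it finishes at 13 + 9 = hour 22.
Every task is finished by hour 22, which is no later than the deadline of 24, so the schedule is feasible.

Yes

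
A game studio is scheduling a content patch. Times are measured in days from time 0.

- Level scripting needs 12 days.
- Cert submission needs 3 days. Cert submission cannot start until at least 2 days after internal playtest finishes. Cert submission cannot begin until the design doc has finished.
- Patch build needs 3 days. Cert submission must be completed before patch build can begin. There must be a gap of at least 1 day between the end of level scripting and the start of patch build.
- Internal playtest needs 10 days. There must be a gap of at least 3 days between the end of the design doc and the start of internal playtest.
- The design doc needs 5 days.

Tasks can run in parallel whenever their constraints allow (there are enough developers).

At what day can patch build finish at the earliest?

26

Nothing blocks level scripting, so it runs from day 0 to day 12.
The design doc has no prerequisites, so it starts at day 0 and finishes at day 5.
Internal playtest cannot begin until the design doc (finishes day 5, plus 3-day gap → day 8). It runs from day 8 to 8 + 10 = day 18.
Cert submission cannot start until internal playtest (finishes day 18, plus 2-day gap → day 20); the design doc (finishes day 5). The controlling bound is day 20, so cert submission finishes at 20 + 3 = day 23.
Patch build has to wait for cert submission (finishes day 23); level scripting (finishes day 12, plus 1-day gap → day 13). The latest of these is day 23, so patch build runs day 23 to 23 + 3 = day 26.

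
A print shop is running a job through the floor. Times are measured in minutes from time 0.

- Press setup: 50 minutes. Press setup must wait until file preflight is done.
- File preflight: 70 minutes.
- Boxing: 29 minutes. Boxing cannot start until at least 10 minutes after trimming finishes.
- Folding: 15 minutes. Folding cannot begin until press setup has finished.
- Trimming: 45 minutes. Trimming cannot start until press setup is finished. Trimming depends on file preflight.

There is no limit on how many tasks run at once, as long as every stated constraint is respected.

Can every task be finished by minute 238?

Yes

File preflight can start immediately at minute 0; it finishes at minute 70.
Press setup waits on file preflight (finishes minute 70), so it starts at minute 70 and finishes at 70 + 50 = minute 120.
After press setup (finishes minute 120), folding can start at minute 120 and finishes at minute 135.
Trimming has to wait for press setup (finishes minute 120); file preflight (finishes minute 70). The latest of these is minute 120, so trimming runs minute 120 to 120 + 45 = minute 165.
Boxing waits on trimming (finishes minute 165, plus 10-minute gap → minute 175), so it starts at minute 175 and finishes at 175 + 29 = minute 204.
Every task is finished by minute 204, which is no later than the deadline of 238, so the schedule is feasible.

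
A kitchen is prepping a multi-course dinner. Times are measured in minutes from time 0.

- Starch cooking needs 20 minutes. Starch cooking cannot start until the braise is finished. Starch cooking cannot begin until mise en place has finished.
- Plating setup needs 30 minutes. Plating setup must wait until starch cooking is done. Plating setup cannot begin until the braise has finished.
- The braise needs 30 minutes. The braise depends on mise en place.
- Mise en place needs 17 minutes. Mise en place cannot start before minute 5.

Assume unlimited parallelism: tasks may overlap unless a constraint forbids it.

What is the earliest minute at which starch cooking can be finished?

After its own release at minute 5, mise en place can start at minute 5 and finishes at minute 22.
The braise waits on mise en place (finishes minute 22), so it starts at minute 22 and finishes at 22 + 30 = minute 52.
Starch cooking has to wait for the braise (finishes minute 52); mise en place (finishes minute 22). The latest of these is minute 52, so starch cooking runs minute 52 to 52 + 20 = minute 72.

72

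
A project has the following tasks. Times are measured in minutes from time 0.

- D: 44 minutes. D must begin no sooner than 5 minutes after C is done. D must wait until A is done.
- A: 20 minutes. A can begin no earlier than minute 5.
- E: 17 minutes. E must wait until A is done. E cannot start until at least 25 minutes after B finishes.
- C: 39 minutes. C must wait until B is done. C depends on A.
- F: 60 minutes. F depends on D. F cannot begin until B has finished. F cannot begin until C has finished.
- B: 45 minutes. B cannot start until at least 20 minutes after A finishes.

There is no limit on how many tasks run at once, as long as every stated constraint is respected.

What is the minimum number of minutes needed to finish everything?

A cannot begin until its own release at minute 5. It runs from minute 5 to 5 + 20 = minute 25.
B cannot begin until A (finishes minute 25, plus 20-minute gap → minute 45). It runs from minute 45 to 45 + 45 = minute 90.
E has to wait for A (finishes minute 25); B (finishes minute 90, plus 25-minute gap → minute 115). The latest of these is minute 115, so E runs minute 115 to 115 + 17 = minute 132.
C needs all of B (finishes minute 90); A (finishes minute 25). That puts its earliest start at minute 90; it finishes at 90 + 39 = minute 129.
D needs all of C (finishes minute 129, plus 5-minute gap → minute 134); A (finishes minute 25). That puts its earliest start at minute 134; it finishes at 134 + 44 = minute 178.
F needs all of D (finishes minute 178); B (finishes minute 90); C (finishes minute 129). That puts its earliest start at minute 178; it finishes at 178 + 60 = minute 238.
All tasks are finished once the last one completes. Finish times: A at 25, B at 90, C at 129, D at 178, E at 132, F at 238. The latest is minute 238.

238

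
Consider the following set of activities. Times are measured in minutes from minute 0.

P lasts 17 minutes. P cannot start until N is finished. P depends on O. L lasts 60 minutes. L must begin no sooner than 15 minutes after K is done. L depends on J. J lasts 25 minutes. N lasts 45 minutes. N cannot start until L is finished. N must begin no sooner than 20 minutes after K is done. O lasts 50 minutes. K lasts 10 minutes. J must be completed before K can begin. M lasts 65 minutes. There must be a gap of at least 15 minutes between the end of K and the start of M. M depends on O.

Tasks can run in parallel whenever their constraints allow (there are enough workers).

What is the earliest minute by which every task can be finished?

O can start immediately at minute 0; it finishes at minute 50.
J can start immediately at minute 0; it finishes at minute 25.
K waits on J (finishes minute 25), so it starts at minute 25 and finishes at 25 + 10 = minute 35.
M needs all of K (finishes minute 35, plus 15-minute gap → minute 50); O (finishes minute 50). That puts its earliest start at minute 50; it finishes at 50 + 65 = minute 115.
L cannot start until K (finishes minute 35, plus 15-minute gap → minute 50); J (finishes minute 25). The controlling bound is minute 50, so L finishes at 50 + 60 = minute 110.
For N: L (finishes minute 110); K (finishes minute 35, plus 20-minute gap → minute 55). Taking the maximum gives a start of minute 110, and it finishes at 110 + 45 = minute 155.
For P: N (finishes minute 155); O (finishes minute 50). Taking the maximum gives a start of minute 155, and it finishes at 155 + 17 = minute 172.
All tasks are finished once the last one completes. Finish times: J at 25, K at 35, L at 110, M at 115, N at 155, O at 50, P at 172. The latest is minute 172.

172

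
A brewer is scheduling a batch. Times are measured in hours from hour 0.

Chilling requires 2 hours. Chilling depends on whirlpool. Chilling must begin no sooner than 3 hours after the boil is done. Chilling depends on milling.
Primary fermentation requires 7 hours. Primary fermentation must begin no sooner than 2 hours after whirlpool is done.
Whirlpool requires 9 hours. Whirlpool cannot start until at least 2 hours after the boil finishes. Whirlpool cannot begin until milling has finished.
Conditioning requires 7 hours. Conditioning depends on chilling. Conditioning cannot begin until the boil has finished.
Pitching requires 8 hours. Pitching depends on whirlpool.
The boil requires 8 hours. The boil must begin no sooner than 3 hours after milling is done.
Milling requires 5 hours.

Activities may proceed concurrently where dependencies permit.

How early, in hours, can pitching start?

Nothing blocks milling, so it runs from hour 0 to hour 5.
The boil cannot begin until milling (finishes hour 5, plus 3-hour gap → hour 8). It runs from hour 8 to 8 + 8 = hour 16.
Whirlpool needs all of the boil (finishes hour 16, plus 2-hour gap → hour 18); milling (finishes hour 5). That puts its earliest start at hour 18; it finishes at 18 + 9 = hour 27.
Pitching waits on whirlpool (finishes hour 27), so the earliest it can start is hour 27.

27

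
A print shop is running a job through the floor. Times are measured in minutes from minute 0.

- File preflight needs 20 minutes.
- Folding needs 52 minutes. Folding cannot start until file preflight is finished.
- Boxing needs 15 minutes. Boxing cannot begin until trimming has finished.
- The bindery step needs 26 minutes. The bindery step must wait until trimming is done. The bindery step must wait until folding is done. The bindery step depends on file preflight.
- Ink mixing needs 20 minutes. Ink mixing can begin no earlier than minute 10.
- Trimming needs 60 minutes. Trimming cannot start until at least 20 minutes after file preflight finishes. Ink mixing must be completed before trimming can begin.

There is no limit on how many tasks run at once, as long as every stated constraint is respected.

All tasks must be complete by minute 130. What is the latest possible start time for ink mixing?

24

The bindery step has no dependents, so it just needs to finish by minute 130. Starting by 130 − 26 = minute 104 achieves that.
To finish by minute 130, boxing (duration 15) must start no later than minute 115.
Trimming has several dependents: the bindery step (must start by minute 104); boxing (must start by minute 115). The earliest of those limits is minute 104, so trimming must start by 104 − 60 = minute 44.
Ink mixing must finish before trimming (must start by minute 44). With a 20-minute duration, ink mixing must start by 44 − 20 = minute 24.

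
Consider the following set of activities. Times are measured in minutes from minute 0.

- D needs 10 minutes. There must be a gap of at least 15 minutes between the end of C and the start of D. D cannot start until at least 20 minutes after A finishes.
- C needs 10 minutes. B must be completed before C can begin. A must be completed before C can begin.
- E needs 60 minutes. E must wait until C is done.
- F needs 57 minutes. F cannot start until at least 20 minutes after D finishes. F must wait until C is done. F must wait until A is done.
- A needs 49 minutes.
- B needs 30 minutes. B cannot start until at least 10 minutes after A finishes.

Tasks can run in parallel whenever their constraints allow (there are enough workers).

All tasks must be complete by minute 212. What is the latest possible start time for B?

To finish by minute 212, F (duration 57) must start no later than minute 155.
D must finish before F (must start by minute 155, minus 20-minute gap → minute 135). With a 10-minute duration, D must start by 135 − 10 = minute 125.
E must finish by minute 212; it takes 60 minutes, so it must start by 212 − 60 = minute 152.
C feeds D (must start by minute 125, minus 15-minute gap → minute 110); E (must start by minute 152); F (must start by minute 155). Taking the minimum, C must finish by minute 110 and start by 110 − 10 = minute 100.
B must finish before C (must start by minute 100). With a 30-minute duration, B must start by 100 − 30 = minute 70.

70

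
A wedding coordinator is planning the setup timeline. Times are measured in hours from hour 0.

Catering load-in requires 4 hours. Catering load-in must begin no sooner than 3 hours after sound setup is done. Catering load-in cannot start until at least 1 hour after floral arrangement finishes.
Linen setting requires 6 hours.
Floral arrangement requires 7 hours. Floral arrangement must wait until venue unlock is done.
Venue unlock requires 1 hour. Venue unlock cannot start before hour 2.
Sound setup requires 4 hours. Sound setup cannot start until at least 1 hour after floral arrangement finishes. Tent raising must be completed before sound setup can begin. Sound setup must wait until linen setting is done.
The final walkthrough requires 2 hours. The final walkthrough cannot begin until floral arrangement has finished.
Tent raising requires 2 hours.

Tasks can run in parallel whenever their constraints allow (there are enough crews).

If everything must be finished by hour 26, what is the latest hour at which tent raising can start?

13

To finish by hour 26, catering load-in (duration 4) must start no later than hour 22.
Since catering load-in (must start by hour 22, minus 3-hour gap → hour 19) depends on it, sound setup must finish by hour 19. Backing off its 4-hour duration gives a latest start of hour 15.
Tent raising has to be done before sound setup (must start by hour 15). That means finishing by hour 15, i.e. starting by 15 − 2 = hour 13.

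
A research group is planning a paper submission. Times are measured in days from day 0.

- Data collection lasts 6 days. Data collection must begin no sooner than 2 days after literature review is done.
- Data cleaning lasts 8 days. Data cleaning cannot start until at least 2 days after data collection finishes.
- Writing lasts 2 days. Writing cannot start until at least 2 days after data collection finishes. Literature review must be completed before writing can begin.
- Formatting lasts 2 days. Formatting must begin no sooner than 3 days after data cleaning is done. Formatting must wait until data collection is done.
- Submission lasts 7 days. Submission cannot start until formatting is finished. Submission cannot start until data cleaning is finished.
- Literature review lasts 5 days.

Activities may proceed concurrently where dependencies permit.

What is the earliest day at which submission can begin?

Literature review has no prerequisites, so it starts at day 0 and finishes at day 5.
Data collection cannot begin until literature review (finishes day 5, plus 2-day gap → day 7). It runs from day 7 to 7 + 6 = day 13.
Data cleaning waits on data collection (finishes day 13, plus 2-day gap → day 15), so it starts at day 15 and finishes at 15 + 8 = day 23.
Formatting cannot start until data cleaning (finishes day 23, plus 3-day gap → day 26); data collection (finishes day 13). The controlling bound is day 26, so formatting finishes at 26 + 2 = day 28.
Submission waits on formatting (finishes day 28); data cleaning (finishes day 23). The latest of these is day 28, which is the earliest submission can start.

28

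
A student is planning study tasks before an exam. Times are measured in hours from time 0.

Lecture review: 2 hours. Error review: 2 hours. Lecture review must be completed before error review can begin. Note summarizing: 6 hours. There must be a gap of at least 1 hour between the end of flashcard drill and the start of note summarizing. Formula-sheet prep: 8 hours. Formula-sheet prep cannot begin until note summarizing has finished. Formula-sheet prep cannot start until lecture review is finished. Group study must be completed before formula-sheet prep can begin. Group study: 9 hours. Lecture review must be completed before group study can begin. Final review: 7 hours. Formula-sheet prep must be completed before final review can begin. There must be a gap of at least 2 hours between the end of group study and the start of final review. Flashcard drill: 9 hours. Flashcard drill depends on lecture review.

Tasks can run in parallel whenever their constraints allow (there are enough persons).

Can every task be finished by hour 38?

Nothing blocks lecture review, so it runs from hour 0 to hour 2.
Group study waits on lecture review (finishes hour 2), so it starts at hour 2 and finishes at 2 + 9 = hour 11.
Error review waits on lecture review (finishes hour 2), so it starts at hour 2 and finishes at 2 + 2 = hour 4.
After lecture review (finishes hour 2), flashcard drill can start at hour 2 and finishes at hour 11.
Note summarizing waits on flashcard drill (finishes hour 11, plus 1-hour gap → hour 12), so it starts at hour 12 and finishes at 12 + 6 = hour 18.
Formula-sheet prep has to wait for note summarizing (finishes hour 18); lecture review (finishes hour 2); group study (finishes hour 11). The latest of these is hour 18, so formula-sheet prep runs hour 18 to 18 + 8 = hour 26.
For final review: formula-sheet prep (finishes hour 26); group study (finishes hour 11, plus 2-hour gap → hour 13). Taking the maximum gives a start of hour 26, and it finishes at 26 + 7 = hour 33.
Every task is finished by hour 33, which is no later than the deadline of 38, so the schedule is feasible.

Yes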